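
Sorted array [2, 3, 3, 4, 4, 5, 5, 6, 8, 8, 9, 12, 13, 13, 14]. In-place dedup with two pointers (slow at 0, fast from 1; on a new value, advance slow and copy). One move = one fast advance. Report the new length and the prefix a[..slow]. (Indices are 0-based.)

length 10; prefix = [2, 3, 4, 5, 6, 8, 9, 12, 13, 14]

slow=0 fast=1: a[fast]=3≠a[slow]=2 write a[1]=3, slow++,fast++
slow=1 fast=2: a[fast]=3=a[slow] dup, fast++
slow=1 fast=3: a[fast]=4≠a[slow]=3 write a[2]=4, slow++,fast++
slow=2 fast=4: a[fast]=4=a[slow] dup, fast++
slow=2 fast=5: a[fast]=5≠a[slow]=4 write a[3]=5, slow++,fast++
slow=3 fast=6: a[fast]=5=a[slow] dup, fast++
slow=3 fast=7: a[fast]=6≠a[slow]=5 write a[4]=6, slow++,fast++
slow=4 fast=8: a[fast]=8≠a[slow]=6 write a[5]=8, slow++,fast++
slow=5 fast=9: a[fast]=8=a[slow] dup, fast++
slow=5 fast=10: a[fast]=9≠a[slow]=8 write a[6]=9, slow++,fast++
slow=6 fast=11: a[fast]=12≠a[slow]=9 write a[7]=12, slow++,fast++
slow=7 fast=12: a[fast]=13≠a[slow]=12 write a[8]=13, slow++,fast++
slow=8 fast=13: a[fast]=13=a[slow] dup, fast++
slow=8 fast=14: a[fast]=14≠a[slow]=13 write a[9]=14, slow++,fast++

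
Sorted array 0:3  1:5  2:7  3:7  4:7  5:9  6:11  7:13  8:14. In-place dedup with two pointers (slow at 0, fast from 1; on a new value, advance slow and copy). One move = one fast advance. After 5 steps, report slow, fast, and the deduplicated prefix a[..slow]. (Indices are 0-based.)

slow=0 fast=1: a[fast]=5≠a[slow]=3 write a[1]=5, slow++,fast++
slow=1 fast=2: a[fast]=7≠a[slow]=5 write a[2]=7, slow++,fast++
slow=2 fast=3: a[fast]=7=a[slow] dup, fast++
slow=2 fast=4: a[fast]=7=a[slow] dup, fast++
slow=2 fast=5: a[fast]=9≠a[slow]=7 write a[3]=9, slow++,fast++

slow=3, fast=6, prefix=[3, 5, 7, 9]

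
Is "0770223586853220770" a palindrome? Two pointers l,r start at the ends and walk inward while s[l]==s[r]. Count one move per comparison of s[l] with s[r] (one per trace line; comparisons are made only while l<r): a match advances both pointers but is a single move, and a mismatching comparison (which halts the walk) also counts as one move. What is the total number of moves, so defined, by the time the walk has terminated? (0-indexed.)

9 moves

[0,18] '0'=='0' → l++,r--
[1,17] '7'=='7' → l++,r--
[2,16] '7'=='7' → l++,r--
[3,15] '0'=='0' → l++,r--
[4,14] '2'=='2' → l++,r--
[5,13] '2'=='2' → l++,r--
[6,12] '3'=='3' → l++,r--
[7,11] '5'=='5' → l++,r--
[8,10] '8'=='8' → l++,r--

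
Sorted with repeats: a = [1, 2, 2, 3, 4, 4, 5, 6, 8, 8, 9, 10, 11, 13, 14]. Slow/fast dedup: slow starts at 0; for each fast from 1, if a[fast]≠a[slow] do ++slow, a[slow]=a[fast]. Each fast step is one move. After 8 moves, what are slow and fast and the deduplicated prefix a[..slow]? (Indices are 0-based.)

slow=0 fast=1: a[fast]=2≠a[slow]=1 write a[1]=2, slow++,fast++
slow=1 fast=2: a[fast]=2=a[slow] dup, fast++
slow=1 fast=3: a[fast]=3≠a[slow]=2 write a[2]=3, slow++,fast++
slow=2 fast=4: a[fast]=4≠a[slow]=3 write a[3]=4, slow++,fast++
slow=3 fast=5: a[fast]=4=a[slow] dup, fast++
slow=3 fast=6: a[fast]=5≠a[slow]=4 write a[4]=5, slow++,fast++
slow=4 fast=7: a[fast]=6≠a[slow]=5 write a[5]=6, slow++,fast++
slow=5 fast=8: a[fast]=8≠a[slow]=6 write a[6]=8, slow++,fast++

slow=6, fast=9, prefix=[1, 2, 3, 4, 5, 6, 8]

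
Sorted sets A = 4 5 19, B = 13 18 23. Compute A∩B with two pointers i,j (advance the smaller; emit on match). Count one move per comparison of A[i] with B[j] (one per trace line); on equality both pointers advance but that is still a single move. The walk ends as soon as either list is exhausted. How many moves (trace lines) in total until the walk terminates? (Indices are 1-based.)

5 moves

i=1 j=1: 4<13, i++
i=2 j=1: 5<13, i++
i=3 j=1: 19>13, j++
i=3 j=2: 19>18, j++
i=3 j=3: 19<23, i++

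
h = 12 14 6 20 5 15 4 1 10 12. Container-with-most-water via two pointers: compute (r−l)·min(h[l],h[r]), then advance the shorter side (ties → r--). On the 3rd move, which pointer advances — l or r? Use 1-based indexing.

r

l=1 r=10: min(12,12)*9=108 best=108 *, r--
l=1 r=9: min(12,10)*8=80 best=108, r--
l=1 r=8: min(12,1)*7=7 best=108, r--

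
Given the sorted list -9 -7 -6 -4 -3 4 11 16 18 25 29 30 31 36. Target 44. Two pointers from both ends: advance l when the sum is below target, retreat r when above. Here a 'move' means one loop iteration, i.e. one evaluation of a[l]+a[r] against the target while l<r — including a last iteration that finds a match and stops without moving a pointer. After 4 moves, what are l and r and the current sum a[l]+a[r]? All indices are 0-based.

l=4, r=13, sum=33

l=0 r=13: -9+36=27 <44, l++
l=1 r=13: -7+36=29 <44, l++
l=2 r=13: -6+36=30 <44, l++
l=3 r=13: -4+36=32 <44, l++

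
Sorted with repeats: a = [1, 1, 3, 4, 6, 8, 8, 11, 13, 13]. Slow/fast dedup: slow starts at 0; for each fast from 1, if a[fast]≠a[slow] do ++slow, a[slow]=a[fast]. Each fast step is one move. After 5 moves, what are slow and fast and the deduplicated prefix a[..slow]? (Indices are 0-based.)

slow=4, fast=6, prefix=[1, 3, 4, 6, 8]

(s=0,f=1) a[fast]=1=a[slow] dup → fast++
(s=0,f=2) a[fast]=3≠a[slow]=1 write a[1]=3 → slow++,fast++
(s=1,f=3) a[fast]=4≠a[slow]=3 write a[2]=4 → slow++,fast++
(s=2,f=4) a[fast]=6≠a[slow]=4 write a[3]=6 → slow++,fast++
(s=3,f=5) a[fast]=8≠a[slow]=6 write a[4]=8 → slow++,fast++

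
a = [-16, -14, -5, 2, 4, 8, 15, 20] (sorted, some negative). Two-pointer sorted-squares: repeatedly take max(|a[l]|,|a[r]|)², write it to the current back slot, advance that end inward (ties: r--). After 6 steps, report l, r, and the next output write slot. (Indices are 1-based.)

l=4, r=5, next write slot=2

l=1 r=8: |-16|<=|20| out[8]=400, r--
l=1 r=7: |-16|>|15| out[7]=256, l++
l=2 r=7: |-14|<=|15| out[6]=225, r--
l=2 r=6: |-14|>|8| out[5]=196, l++
l=3 r=6: |-5|<=|8| out[4]=64, r--
l=3 r=5: |-5|>|4| out[3]=25, l++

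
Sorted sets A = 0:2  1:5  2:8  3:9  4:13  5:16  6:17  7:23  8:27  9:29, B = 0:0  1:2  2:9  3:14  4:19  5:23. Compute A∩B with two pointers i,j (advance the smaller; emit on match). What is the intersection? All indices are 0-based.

intersection = [2, 9, 23]

i=0 j=0: 2>0, j++
i=0 j=1: 2==2 emit, i++,j++
i=1 j=2: 5<9, i++
i=2 j=2: 8<9, i++
i=3 j=2: 9==9 emit, i++,j++
i=4 j=3: 13<14, i++
i=5 j=3: 16>14, j++
i=5 j=4: 16<19, i++
i=6 j=4: 17<19, i++
i=7 j=4: 23>19, j++
i=7 j=5: 23==23 emit, i++,j++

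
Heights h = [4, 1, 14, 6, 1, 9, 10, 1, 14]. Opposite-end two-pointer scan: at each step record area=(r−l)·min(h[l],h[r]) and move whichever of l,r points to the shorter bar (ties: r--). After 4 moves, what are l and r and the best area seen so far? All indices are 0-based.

l=2, r=6, best area=84

[0,8] min(4,14)*8=32 best=32 * → l++
[1,8] min(1,14)*7=7 best=32 → l++
[2,8] min(14,14)*6=84 best=84 * → r--
[2,7] min(14,1)*5=5 best=84 → r--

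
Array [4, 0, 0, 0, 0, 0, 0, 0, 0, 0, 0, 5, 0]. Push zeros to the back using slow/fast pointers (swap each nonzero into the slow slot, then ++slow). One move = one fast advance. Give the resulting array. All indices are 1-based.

[4, 5, 0, 0, 0, 0, 0, 0, 0, 0, 0, 0, 0]

(s=1,f=1) a[fast]=4≠0 swap→a[1]=4 → slow++,fast++
(s=2,f=2) a[fast]=0 → fast++
(s=2,f=3) a[fast]=0 → fast++
(s=2,f=4) a[fast]=0 → fast++
(s=2,f=5) a[fast]=0 → fast++
(s=2,f=6) a[fast]=0 → fast++
(s=2,f=7) a[fast]=0 → fast++
(s=2,f=8) a[fast]=0 → fast++
(s=2,f=9) a[fast]=0 → fast++
(s=2,f=10) a[fast]=0 → fast++
(s=2,f=11) a[fast]=0 → fast++
(s=2,f=12) a[fast]=5≠0 swap→a[2]=5 → slow++,fast++
(s=3,f=13) a[fast]=0 → fast++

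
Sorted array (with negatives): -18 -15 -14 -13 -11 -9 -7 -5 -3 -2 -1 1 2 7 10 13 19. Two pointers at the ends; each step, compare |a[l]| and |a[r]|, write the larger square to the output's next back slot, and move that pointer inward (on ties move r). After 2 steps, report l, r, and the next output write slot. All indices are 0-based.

l=0 r=16: |-18|<=|19| out[16]=361, r--
l=0 r=15: |-18|>|13| out[15]=324, l++

l=1, r=15, next write slot=14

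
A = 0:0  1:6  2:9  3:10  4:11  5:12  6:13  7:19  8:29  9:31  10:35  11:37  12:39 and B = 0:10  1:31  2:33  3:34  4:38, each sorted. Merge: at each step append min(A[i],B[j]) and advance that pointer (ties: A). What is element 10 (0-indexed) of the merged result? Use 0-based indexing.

i=0 j=0: A[i]=0<=B[j]=10 take 0, i++
i=1 j=0: A[i]=6<=B[j]=10 take 6, i++
i=2 j=0: A[i]=9<=B[j]=10 take 9, i++
i=3 j=0: A[i]=10<=B[j]=10 take 10, i++
i=4 j=0: A[i]=11>B[j]=10 take 10, j++
i=4 j=1: A[i]=11<=B[j]=31 take 11, i++
i=5 j=1: A[i]=12<=B[j]=31 take 12, i++
i=6 j=1: A[i]=13<=B[j]=31 take 13, i++
i=7 j=1: A[i]=19<=B[j]=31 take 19, i++
i=8 j=1: A[i]=29<=B[j]=31 take 29, i++
i=9 j=1: A[i]=31<=B[j]=31 take 31, i++
i=10 j=1: A[i]=35>B[j]=31 take 31, j++
i=10 j=2: A[i]=35>B[j]=33 take 33, j++
i=10 j=3: A[i]=35>B[j]=34 take 34, j++
i=10 j=4: A[i]=35<=B[j]=38 take 35, i++
i=11 j=4: A[i]=37<=B[j]=38 take 37, i++
i=12 j=4: A[i]=39>B[j]=38 take 38, j++
i=12 j=5: B done, take A[i]=39, i++

merged[10] = 31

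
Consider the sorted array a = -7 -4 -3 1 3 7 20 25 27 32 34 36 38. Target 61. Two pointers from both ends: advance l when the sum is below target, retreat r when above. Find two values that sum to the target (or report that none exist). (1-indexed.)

l=1 r=13: -7+38=31 <61, l++
l=2 r=13: -4+38=34 <61, l++
l=3 r=13: -3+38=35 <61, l++
l=4 r=13: 1+38=39 <61, l++
l=5 r=13: 3+38=41 <61, l++
l=6 r=13: 7+38=45 <61, l++
l=7 r=13: 20+38=58 <61, l++
l=8 r=13: 25+38=63 >61, r--
l=8 r=12: 25+36=61, found

(25, 36)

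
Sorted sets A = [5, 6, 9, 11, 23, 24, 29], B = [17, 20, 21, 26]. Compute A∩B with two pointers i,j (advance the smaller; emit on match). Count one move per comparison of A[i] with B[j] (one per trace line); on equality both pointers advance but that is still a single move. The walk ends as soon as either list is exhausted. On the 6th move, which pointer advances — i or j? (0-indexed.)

[i=0,j=0] 5<17 → i++
[i=1,j=0] 6<17 → i++
[i=2,j=0] 9<17 → i++
[i=3,j=0] 11<17 → i++
[i=4,j=0] 23>17 → j++
[i=4,j=1] 23>20 → j++

j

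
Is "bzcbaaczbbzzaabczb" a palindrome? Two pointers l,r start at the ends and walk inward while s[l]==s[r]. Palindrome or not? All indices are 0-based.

not a palindrome (mismatch at 6,11)

[0,17] 'b'=='b' → l++,r--
[1,16] 'z'=='z' → l++,r--
[2,15] 'c'=='c' → l++,r--
[3,14] 'b'=='b' → l++,r--
[4,13] 'a'=='a' → l++,r--
[5,12] 'a'=='a' → l++,r--
[6,11] 'c'!='z' → stop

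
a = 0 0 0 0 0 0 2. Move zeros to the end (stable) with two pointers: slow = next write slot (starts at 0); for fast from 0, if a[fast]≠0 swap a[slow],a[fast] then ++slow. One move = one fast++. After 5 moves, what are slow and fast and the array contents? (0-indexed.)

(s=0,f=0) a[fast]=0 → fast++
(s=0,f=1) a[fast]=0 → fast++
(s=0,f=2) a[fast]=0 → fast++
(s=0,f=3) a[fast]=0 → fast++
(s=0,f=4) a[fast]=0 → fast++

slow=0, fast=5, a=[0, 0, 0, 0, 0, 0, 2]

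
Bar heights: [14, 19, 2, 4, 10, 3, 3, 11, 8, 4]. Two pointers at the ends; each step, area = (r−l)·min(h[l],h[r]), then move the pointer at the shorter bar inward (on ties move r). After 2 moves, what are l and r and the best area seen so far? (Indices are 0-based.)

[0,9] min(14,4)*9=36 best=36 * → r--
[0,8] min(14,8)*8=64 best=64 * → r--

l=0, r=7, best area=64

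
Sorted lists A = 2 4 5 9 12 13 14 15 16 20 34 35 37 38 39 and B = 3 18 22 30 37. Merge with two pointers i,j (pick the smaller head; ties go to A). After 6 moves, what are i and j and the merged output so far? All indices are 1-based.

i=6, j=2, merged so far=[2, 3, 4, 5, 9, 12]

[i=1,j=1] A[i]=2<=B[j]=3 take 2 → i++
[i=2,j=1] A[i]=4>B[j]=3 take 3 → j++
[i=2,j=2] A[i]=4<=B[j]=18 take 4 → i++
[i=3,j=2] A[i]=5<=B[j]=18 take 5 → i++
[i=4,j=2] A[i]=9<=B[j]=18 take 9 → i++
[i=5,j=2] A[i]=12<=B[j]=18 take 12 → i++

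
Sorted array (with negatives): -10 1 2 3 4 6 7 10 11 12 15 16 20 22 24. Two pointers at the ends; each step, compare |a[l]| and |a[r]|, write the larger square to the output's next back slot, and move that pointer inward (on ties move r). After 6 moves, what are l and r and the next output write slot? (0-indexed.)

l=0 r=14: |-10|<=|24| out[14]=576, r--
l=0 r=13: |-10|<=|22| out[13]=484, r--
l=0 r=12: |-10|<=|20| out[12]=400, r--
l=0 r=11: |-10|<=|16| out[11]=256, r--
l=0 r=10: |-10|<=|15| out[10]=225, r--
l=0 r=9: |-10|<=|12| out[9]=144, r--

l=0, r=8, next write slot=8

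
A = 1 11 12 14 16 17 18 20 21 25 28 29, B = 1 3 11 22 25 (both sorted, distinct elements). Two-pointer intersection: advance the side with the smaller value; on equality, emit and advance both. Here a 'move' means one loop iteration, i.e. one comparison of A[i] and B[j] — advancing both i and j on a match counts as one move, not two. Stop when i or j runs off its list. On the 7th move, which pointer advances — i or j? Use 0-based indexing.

i

[i=0,j=0] 1==1 emit → i++,j++
[i=1,j=1] 11>3 → j++
[i=1,j=2] 11==11 emit → i++,j++
[i=2,j=3] 12<22 → i++
[i=3,j=3] 14<22 → i++
[i=4,j=3] 16<22 → i++
[i=5,j=3] 17<22 → i++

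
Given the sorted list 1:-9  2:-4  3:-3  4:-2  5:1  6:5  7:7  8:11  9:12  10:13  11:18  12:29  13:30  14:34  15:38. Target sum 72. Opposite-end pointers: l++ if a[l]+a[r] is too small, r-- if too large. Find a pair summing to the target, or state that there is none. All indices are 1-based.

(34, 38)

[1,15] -9+38=29 <72 → l++
[2,15] -4+38=34 <72 → l++
[3,15] -3+38=35 <72 → l++
[4,15] -2+38=36 <72 → l++
[5,15] 1+38=39 <72 → l++
[6,15] 5+38=43 <72 → l++
[7,15] 7+38=45 <72 → l++
[8,15] 11+38=49 <72 → l++
[9,15] 12+38=50 <72 → l++
[10,15] 13+38=51 <72 → l++
[11,15] 18+38=56 <72 → l++
[12,15] 29+38=67 <72 → l++
[13,15] 30+38=68 <72 → l++
[14,15] 34+38=72 → found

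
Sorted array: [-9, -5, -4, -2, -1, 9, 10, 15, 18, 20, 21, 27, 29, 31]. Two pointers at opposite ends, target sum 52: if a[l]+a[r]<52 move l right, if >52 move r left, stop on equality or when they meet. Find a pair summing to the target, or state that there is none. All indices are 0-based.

(21, 31)

l=0 r=13: -9+31=22 <52, l++
l=1 r=13: -5+31=26 <52, l++
l=2 r=13: -4+31=27 <52, l++
l=3 r=13: -2+31=29 <52, l++
l=4 r=13: -1+31=30 <52, l++
l=5 r=13: 9+31=40 <52, l++
l=6 r=13: 10+31=41 <52, l++
l=7 r=13: 15+31=46 <52, l++
l=8 r=13: 18+31=49 <52, l++
l=9 r=13: 20+31=51 <52, l++
l=10 r=13: 21+31=52, found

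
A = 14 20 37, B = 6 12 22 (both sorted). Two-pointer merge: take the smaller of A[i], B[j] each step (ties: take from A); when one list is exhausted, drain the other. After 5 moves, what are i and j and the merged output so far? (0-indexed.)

i=2, j=3, merged so far=[6, 12, 14, 20, 22]

i=0 j=0: A[i]=14>B[j]=6 take 6, j++
i=0 j=1: A[i]=14>B[j]=12 take 12, j++
i=0 j=2: A[i]=14<=B[j]=22 take 14, i++
i=1 j=2: A[i]=20<=B[j]=22 take 20, i++
i=2 j=2: A[i]=37>B[j]=22 take 22, j++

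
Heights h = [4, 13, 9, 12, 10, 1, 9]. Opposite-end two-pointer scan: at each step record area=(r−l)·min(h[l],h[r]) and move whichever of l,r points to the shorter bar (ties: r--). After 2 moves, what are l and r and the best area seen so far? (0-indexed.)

l=1, r=5, best area=45

l=0 r=6: min(4,9)*6=24 best=24 *, l++
l=1 r=6: min(13,9)*5=45 best=45 *, r--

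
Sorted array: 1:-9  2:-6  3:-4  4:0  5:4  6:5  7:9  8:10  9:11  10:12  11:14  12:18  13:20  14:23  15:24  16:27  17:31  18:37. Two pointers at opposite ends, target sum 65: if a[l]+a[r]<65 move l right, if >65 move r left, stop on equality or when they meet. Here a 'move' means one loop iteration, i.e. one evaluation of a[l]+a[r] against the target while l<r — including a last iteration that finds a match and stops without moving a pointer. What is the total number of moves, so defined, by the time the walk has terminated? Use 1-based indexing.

[1,18] -9+37=28 <65 → l++
[2,18] -6+37=31 <65 → l++
[3,18] -4+37=33 <65 → l++
[4,18] 0+37=37 <65 → l++
[5,18] 4+37=41 <65 → l++
[6,18] 5+37=42 <65 → l++
[7,18] 9+37=46 <65 → l++
[8,18] 10+37=47 <65 → l++
[9,18] 11+37=48 <65 → l++
[10,18] 12+37=49 <65 → l++
[11,18] 14+37=51 <65 → l++
[12,18] 18+37=55 <65 → l++
[13,18] 20+37=57 <65 → l++
[14,18] 23+37=60 <65 → l++
[15,18] 24+37=61 <65 → l++
[16,18] 27+37=64 <65 → l++
[17,18] 31+37=68 >65 → r--

17 moves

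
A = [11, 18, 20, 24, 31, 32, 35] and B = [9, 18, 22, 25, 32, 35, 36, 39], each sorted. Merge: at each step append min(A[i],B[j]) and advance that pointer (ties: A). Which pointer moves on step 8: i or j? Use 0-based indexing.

i=0 j=0: A[i]=11>B[j]=9 take 9, j++
i=0 j=1: A[i]=11<=B[j]=18 take 11, i++
i=1 j=1: A[i]=18<=B[j]=18 take 18, i++
i=2 j=1: A[i]=20>B[j]=18 take 18, j++
i=2 j=2: A[i]=20<=B[j]=22 take 20, i++
i=3 j=2: A[i]=24>B[j]=22 take 22, j++
i=3 j=3: A[i]=24<=B[j]=25 take 24, i++
i=4 j=3: A[i]=31>B[j]=25 take 25, j++

j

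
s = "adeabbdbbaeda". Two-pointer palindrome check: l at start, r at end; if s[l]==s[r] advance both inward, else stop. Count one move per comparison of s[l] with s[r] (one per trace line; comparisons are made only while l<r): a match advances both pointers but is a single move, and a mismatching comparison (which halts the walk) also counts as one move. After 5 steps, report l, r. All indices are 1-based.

l=1 r=13: 'a'=='a', l++,r--
l=2 r=12: 'd'=='d', l++,r--
l=3 r=11: 'e'=='e', l++,r--
l=4 r=10: 'a'=='a', l++,r--
l=5 r=9: 'b'=='b', l++,r--

l=6, r=8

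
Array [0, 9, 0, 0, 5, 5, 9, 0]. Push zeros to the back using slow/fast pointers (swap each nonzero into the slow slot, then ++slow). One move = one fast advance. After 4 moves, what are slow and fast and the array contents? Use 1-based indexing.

(s=1,f=1) a[fast]=0 → fast++
(s=1,f=2) a[fast]=9≠0 swap→a[1]=9 → slow++,fast++
(s=2,f=3) a[fast]=0 → fast++
(s=2,f=4) a[fast]=0 → fast++

slow=2, fast=5, a=[9, 0, 0, 0, 5, 5, 9, 0]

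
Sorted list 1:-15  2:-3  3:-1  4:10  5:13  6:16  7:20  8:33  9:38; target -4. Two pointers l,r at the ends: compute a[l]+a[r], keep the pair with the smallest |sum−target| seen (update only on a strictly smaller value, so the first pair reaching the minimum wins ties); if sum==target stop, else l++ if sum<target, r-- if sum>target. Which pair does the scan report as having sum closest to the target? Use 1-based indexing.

l=1 r=9: -15+38=23 d=27 *, r--
l=1 r=8: -15+33=18 d=22 *, r--
l=1 r=7: -15+20=5 d=9 *, r--
l=1 r=6: -15+16=1 d=5 *, r--
l=1 r=5: -15+13=-2 d=2 *, r--
l=1 r=4: -15+10=-5 d=1 *, l++
l=2 r=4: -3+10=7 d=11, r--
l=2 r=3: -3+-1=-4 d=0 *, stop

pair (-3, -1) with sum -4 (|Δ|=0)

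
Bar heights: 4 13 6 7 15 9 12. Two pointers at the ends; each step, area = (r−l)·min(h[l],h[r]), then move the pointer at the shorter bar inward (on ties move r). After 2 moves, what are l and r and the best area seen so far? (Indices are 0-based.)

l=1, r=5, best area=60

[0,6] min(4,12)*6=24 best=24 * → l++
[1,6] min(13,12)*5=60 best=60 * → r--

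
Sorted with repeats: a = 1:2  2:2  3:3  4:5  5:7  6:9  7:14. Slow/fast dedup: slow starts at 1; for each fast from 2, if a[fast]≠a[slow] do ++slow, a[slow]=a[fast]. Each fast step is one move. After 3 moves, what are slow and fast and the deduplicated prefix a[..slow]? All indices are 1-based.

slow=1 fast=2: a[fast]=2=a[slow] dup, fast++
slow=1 fast=3: a[fast]=3≠a[slow]=2 write a[2]=3, slow++,fast++
slow=2 fast=4: a[fast]=5≠a[slow]=3 write a[3]=5, slow++,fast++

slow=3, fast=5, prefix=[2, 3, 5]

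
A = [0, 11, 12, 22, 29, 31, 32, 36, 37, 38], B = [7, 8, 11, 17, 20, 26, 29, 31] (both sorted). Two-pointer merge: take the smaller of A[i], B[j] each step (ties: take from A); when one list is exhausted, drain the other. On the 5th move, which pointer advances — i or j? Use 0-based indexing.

i=0 j=0: A[i]=0<=B[j]=7 take 0, i++
i=1 j=0: A[i]=11>B[j]=7 take 7, j++
i=1 j=1: A[i]=11>B[j]=8 take 8, j++
i=1 j=2: A[i]=11<=B[j]=11 take 11, i++
i=2 j=2: A[i]=12>B[j]=11 take 11, j++

j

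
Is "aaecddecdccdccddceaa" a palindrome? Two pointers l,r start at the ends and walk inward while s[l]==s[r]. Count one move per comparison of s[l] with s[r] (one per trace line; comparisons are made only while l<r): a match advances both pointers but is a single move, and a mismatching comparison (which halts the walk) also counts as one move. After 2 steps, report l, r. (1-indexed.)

l=3, r=18

[1,20] 'a'=='a' → l++,r--
[2,19] 'a'=='a' → l++,r--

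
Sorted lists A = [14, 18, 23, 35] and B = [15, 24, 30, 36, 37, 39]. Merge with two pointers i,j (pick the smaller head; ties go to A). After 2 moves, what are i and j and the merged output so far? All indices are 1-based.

i=2, j=2, merged so far=[14, 15]

[i=1,j=1] A[i]=14<=B[j]=15 take 14 → i++
[i=2,j=1] A[i]=18>B[j]=15 take 15 → j++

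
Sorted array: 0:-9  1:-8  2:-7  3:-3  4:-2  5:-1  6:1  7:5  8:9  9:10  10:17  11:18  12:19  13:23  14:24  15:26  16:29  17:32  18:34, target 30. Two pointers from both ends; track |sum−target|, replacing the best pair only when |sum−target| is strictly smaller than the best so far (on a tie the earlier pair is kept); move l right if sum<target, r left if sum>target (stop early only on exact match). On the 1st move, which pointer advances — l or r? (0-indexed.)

[0,18] -9+34=25 d=5 * → l++

l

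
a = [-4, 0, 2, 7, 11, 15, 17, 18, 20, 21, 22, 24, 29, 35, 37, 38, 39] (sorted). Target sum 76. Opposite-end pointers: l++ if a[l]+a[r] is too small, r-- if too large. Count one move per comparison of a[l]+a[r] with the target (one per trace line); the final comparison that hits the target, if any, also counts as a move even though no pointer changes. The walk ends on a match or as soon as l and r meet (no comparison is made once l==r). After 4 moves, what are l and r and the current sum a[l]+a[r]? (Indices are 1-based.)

[1,17] -4+39=35 <76 → l++
[2,17] 0+39=39 <76 → l++
[3,17] 2+39=41 <76 → l++
[4,17] 7+39=46 <76 → l++

l=5, r=17, sum=50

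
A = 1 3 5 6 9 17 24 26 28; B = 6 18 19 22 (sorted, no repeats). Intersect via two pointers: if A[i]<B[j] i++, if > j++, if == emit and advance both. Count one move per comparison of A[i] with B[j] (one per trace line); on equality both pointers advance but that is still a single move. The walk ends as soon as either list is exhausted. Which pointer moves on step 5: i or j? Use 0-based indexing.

[i=0,j=0] 1<6 → i++
[i=1,j=0] 3<6 → i++
[i=2,j=0] 5<6 → i++
[i=3,j=0] 6==6 emit → i++,j++
[i=4,j=1] 9<18 → i++

i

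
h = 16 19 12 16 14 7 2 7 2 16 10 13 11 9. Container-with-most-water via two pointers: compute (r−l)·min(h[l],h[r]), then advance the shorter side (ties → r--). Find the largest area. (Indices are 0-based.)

max area = 144

[0,13] min(16,9)*13=117 best=117 * → r--
[0,12] min(16,11)*12=132 best=132 * → r--
[0,11] min(16,13)*11=143 best=143 * → r--
[0,10] min(16,10)*10=100 best=143 → r--
[0,9] min(16,16)*9=144 best=144 * → r--
[0,8] min(16,2)*8=16 best=144 → r--
[0,7] min(16,7)*7=49 best=144 → r--
[0,6] min(16,2)*6=12 best=144 → r--
[0,5] min(16,7)*5=35 best=144 → r--
[0,4] min(16,14)*4=56 best=144 → r--
[0,3] min(16,16)*3=48 best=144 → r--
[0,2] min(16,12)*2=24 best=144 → r--
[0,1] min(16,19)*1=16 best=144 → l++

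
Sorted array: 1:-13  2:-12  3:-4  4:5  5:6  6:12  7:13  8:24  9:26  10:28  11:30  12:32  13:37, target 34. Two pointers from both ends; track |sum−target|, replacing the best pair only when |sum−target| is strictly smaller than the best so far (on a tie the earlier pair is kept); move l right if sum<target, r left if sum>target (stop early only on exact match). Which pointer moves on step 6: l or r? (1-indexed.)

l=1 r=13: -13+37=24 d=10 *, l++
l=2 r=13: -12+37=25 d=9 *, l++
l=3 r=13: -4+37=33 d=1 *, l++
l=4 r=13: 5+37=42 d=8, r--
l=4 r=12: 5+32=37 d=3, r--
l=4 r=11: 5+30=35 d=1, r--

r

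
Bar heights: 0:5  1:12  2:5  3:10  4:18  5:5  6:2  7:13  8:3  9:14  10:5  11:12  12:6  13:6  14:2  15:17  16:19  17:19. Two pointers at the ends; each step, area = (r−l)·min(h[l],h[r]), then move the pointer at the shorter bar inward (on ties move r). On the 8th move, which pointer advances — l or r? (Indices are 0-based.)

l

l=0 r=17: min(5,19)*17=85 best=85 *, l++
l=1 r=17: min(12,19)*16=192 best=192 *, l++
l=2 r=17: min(5,19)*15=75 best=192, l++
l=3 r=17: min(10,19)*14=140 best=192, l++
l=4 r=17: min(18,19)*13=234 best=234 *, l++
l=5 r=17: min(5,19)*12=60 best=234, l++
l=6 r=17: min(2,19)*11=22 best=234, l++
l=7 r=17: min(13,19)*10=130 best=234, l++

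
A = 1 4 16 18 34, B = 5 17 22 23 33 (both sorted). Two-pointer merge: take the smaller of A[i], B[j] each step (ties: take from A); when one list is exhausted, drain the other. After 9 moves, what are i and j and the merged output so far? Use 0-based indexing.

[i=0,j=0] A[i]=1<=B[j]=5 take 1 → i++
[i=1,j=0] A[i]=4<=B[j]=5 take 4 → i++
[i=2,j=0] A[i]=16>B[j]=5 take 5 → j++
[i=2,j=1] A[i]=16<=B[j]=17 take 16 → i++
[i=3,j=1] A[i]=18>B[j]=17 take 17 → j++
[i=3,j=2] A[i]=18<=B[j]=22 take 18 → i++
[i=4,j=2] A[i]=34>B[j]=22 take 22 → j++
[i=4,j=3] A[i]=34>B[j]=23 take 23 → j++
[i=4,j=4] A[i]=34>B[j]=33 take 33 → j++

i=4, j=5, merged so far=[1, 4, 5, 16, 17, 18, 22, 23, 33]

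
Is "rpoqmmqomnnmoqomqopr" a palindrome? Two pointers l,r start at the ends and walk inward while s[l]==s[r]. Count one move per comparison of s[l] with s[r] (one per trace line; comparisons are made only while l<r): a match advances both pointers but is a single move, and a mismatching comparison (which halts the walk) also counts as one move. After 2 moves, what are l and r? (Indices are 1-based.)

l=3, r=18

l=1 r=20: 'r'=='r', l++,r--
l=2 r=19: 'p'=='p', l++,r--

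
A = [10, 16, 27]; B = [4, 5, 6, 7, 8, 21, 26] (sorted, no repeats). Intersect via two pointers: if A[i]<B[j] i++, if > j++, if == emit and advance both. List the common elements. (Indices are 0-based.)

[i=0,j=0] 10>4 → j++
[i=0,j=1] 10>5 → j++
[i=0,j=2] 10>6 → j++
[i=0,j=3] 10>7 → j++
[i=0,j=4] 10>8 → j++
[i=0,j=5] 10<21 → i++
[i=1,j=5] 16<21 → i++
[i=2,j=5] 27>21 → j++
[i=2,j=6] 27>26 → j++

intersection = []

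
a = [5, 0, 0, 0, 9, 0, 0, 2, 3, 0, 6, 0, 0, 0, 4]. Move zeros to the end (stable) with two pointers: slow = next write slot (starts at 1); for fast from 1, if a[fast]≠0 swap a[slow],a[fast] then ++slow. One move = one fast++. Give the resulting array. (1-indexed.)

[5, 9, 2, 3, 6, 4, 0, 0, 0, 0, 0, 0, 0, 0, 0]

(s=1,f=1) a[fast]=5≠0 swap→a[1]=5 → slow++,fast++
(s=2,f=2) a[fast]=0 → fast++
(s=2,f=3) a[fast]=0 → fast++
(s=2,f=4) a[fast]=0 → fast++
(s=2,f=5) a[fast]=9≠0 swap→a[2]=9 → slow++,fast++
(s=3,f=6) a[fast]=0 → fast++
(s=3,f=7) a[fast]=0 → fast++
(s=3,f=8) a[fast]=2≠0 swap→a[3]=2 → slow++,fast++
(s=4,f=9) a[fast]=3≠0 swap→a[4]=3 → slow++,fast++
(s=5,f=10) a[fast]=0 → fast++
(s=5,f=11) a[fast]=6≠0 swap→a[5]=6 → slow++,fast++
(s=6,f=12) a[fast]=0 → fast++
(s=6,f=13) a[fast]=0 → fast++
(s=6,f=14) a[fast]=0 → fast++
(s=6,f=15) a[fast]=4≠0 swap→a[6]=4 → slow++,fast++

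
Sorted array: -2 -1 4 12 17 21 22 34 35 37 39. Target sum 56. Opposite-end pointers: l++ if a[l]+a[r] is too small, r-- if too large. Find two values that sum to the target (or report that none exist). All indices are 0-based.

[0,10] -2+39=37 <56 → l++
[1,10] -1+39=38 <56 → l++
[2,10] 4+39=43 <56 → l++
[3,10] 12+39=51 <56 → l++
[4,10] 17+39=56 → found

(17, 39)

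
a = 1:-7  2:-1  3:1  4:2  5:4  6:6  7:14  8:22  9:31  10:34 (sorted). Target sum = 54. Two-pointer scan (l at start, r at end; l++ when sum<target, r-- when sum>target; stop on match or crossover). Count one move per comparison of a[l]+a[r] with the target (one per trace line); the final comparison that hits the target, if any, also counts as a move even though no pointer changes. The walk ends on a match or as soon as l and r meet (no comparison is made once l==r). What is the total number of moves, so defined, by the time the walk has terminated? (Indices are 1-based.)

[1,10] -7+34=27 <54 → l++
[2,10] -1+34=33 <54 → l++
[3,10] 1+34=35 <54 → l++
[4,10] 2+34=36 <54 → l++
[5,10] 4+34=38 <54 → l++
[6,10] 6+34=40 <54 → l++
[7,10] 14+34=48 <54 → l++
[8,10] 22+34=56 >54 → r--
[8,9] 22+31=53 <54 → l++

9 moves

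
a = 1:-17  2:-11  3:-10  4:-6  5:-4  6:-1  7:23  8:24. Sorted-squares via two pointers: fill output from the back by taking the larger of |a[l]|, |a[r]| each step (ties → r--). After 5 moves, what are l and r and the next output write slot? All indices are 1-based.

[1,8] |-17|<=|24| out[8]=576 → r--
[1,7] |-17|<=|23| out[7]=529 → r--
[1,6] |-17|>|-1| out[6]=289 → l++
[2,6] |-11|>|-1| out[5]=121 → l++
[3,6] |-10|>|-1| out[4]=100 → l++

l=4, r=6, next write slot=3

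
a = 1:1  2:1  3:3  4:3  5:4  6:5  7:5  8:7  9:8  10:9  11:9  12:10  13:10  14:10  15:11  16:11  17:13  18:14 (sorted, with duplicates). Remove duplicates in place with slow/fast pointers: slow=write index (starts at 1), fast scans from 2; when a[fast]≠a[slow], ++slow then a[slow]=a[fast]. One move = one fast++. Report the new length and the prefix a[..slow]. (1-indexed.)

slow=1 fast=2: a[fast]=1=a[slow] dup, fast++
slow=1 fast=3: a[fast]=3≠a[slow]=1 write a[2]=3, slow++,fast++
slow=2 fast=4: a[fast]=3=a[slow] dup, fast++
slow=2 fast=5: a[fast]=4≠a[slow]=3 write a[3]=4, slow++,fast++
slow=3 fast=6: a[fast]=5≠a[slow]=4 write a[4]=5, slow++,fast++
slow=4 fast=7: a[fast]=5=a[slow] dup, fast++
slow=4 fast=8: a[fast]=7≠a[slow]=5 write a[5]=7, slow++,fast++
slow=5 fast=9: a[fast]=8≠a[slow]=7 write a[6]=8, slow++,fast++
slow=6 fast=10: a[fast]=9≠a[slow]=8 write a[7]=9, slow++,fast++
slow=7 fast=11: a[fast]=9=a[slow] dup, fast++
slow=7 fast=12: a[fast]=10≠a[slow]=9 write a[8]=10, slow++,fast++
slow=8 fast=13: a[fast]=10=a[slow] dup, fast++
slow=8 fast=14: a[fast]=10=a[slow] dup, fast++
slow=8 fast=15: a[fast]=11≠a[slow]=10 write a[9]=11, slow++,fast++
slow=9 fast=16: a[fast]=11=a[slow] dup, fast++
slow=9 fast=17: a[fast]=13≠a[slow]=11 write a[10]=13, slow++,fast++
slow=10 fast=18: a[fast]=14≠a[slow]=13 write a[11]=14, slow++,fast++

length 11; prefix = [1, 3, 4, 5, 7, 8, 9, 10, 11, 13, 14]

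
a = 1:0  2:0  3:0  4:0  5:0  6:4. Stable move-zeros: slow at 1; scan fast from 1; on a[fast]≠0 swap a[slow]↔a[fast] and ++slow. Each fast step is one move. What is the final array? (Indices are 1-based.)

[4, 0, 0, 0, 0, 0]

slow=1 fast=1: a[fast]=0, fast++
slow=1 fast=2: a[fast]=0, fast++
slow=1 fast=3: a[fast]=0, fast++
slow=1 fast=4: a[fast]=0, fast++
slow=1 fast=5: a[fast]=0, fast++
slow=1 fast=6: a[fast]=4≠0 swap→a[1]=4, slow++,fast++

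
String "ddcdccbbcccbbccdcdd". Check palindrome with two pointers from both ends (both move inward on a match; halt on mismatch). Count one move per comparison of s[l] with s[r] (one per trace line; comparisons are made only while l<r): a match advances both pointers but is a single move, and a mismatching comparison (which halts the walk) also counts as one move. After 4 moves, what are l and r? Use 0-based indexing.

l=0 r=18: 'd'=='d', l++,r--
l=1 r=17: 'd'=='d', l++,r--
l=2 r=16: 'c'=='c', l++,r--
l=3 r=15: 'd'=='d', l++,r--

l=4, r=14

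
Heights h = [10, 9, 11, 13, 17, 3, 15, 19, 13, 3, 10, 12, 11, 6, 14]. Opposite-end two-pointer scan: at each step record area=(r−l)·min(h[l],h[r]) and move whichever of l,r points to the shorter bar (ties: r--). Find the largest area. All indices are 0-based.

l=0 r=14: min(10,14)*14=140 best=140 *, l++
l=1 r=14: min(9,14)*13=117 best=140, l++
l=2 r=14: min(11,14)*12=132 best=140, l++
l=3 r=14: min(13,14)*11=143 best=143 *, l++
l=4 r=14: min(17,14)*10=140 best=143, r--
l=4 r=13: min(17,6)*9=54 best=143, r--
l=4 r=12: min(17,11)*8=88 best=143, r--
l=4 r=11: min(17,12)*7=84 best=143, r--
l=4 r=10: min(17,10)*6=60 best=143, r--
l=4 r=9: min(17,3)*5=15 best=143, r--
l=4 r=8: min(17,13)*4=52 best=143, r--
l=4 r=7: min(17,19)*3=51 best=143, l++
l=5 r=7: min(3,19)*2=6 best=143, l++
l=6 r=7: min(15,19)*1=15 best=143, l++

max area = 143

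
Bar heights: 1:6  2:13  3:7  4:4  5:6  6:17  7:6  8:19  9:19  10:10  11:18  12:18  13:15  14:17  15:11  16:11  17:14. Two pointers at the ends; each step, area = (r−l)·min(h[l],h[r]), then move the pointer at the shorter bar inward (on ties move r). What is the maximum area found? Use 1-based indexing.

max area = 195

l=1 r=17: min(6,14)*16=96 best=96 *, l++
l=2 r=17: min(13,14)*15=195 best=195 *, l++
l=3 r=17: min(7,14)*14=98 best=195, l++
l=4 r=17: min(4,14)*13=52 best=195, l++
l=5 r=17: min(6,14)*12=72 best=195, l++
l=6 r=17: min(17,14)*11=154 best=195, r--
l=6 r=16: min(17,11)*10=110 best=195, r--
l=6 r=15: min(17,11)*9=99 best=195, r--
l=6 r=14: min(17,17)*8=136 best=195, r--
l=6 r=13: min(17,15)*7=105 best=195, r--
l=6 r=12: min(17,18)*6=102 best=195, l++
l=7 r=12: min(6,18)*5=30 best=195, l++
l=8 r=12: min(19,18)*4=72 best=195, r--
l=8 r=11: min(19,18)*3=54 best=195, r--
l=8 r=10: min(19,10)*2=20 best=195, r--
l=8 r=9: min(19,19)*1=19 best=195, r--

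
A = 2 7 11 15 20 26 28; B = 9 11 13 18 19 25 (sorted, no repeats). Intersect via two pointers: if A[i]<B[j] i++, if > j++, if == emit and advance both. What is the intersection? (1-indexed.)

i=1 j=1: 2<9, i++
i=2 j=1: 7<9, i++
i=3 j=1: 11>9, j++
i=3 j=2: 11==11 emit, i++,j++
i=4 j=3: 15>13, j++
i=4 j=4: 15<18, i++
i=5 j=4: 20>18, j++
i=5 j=5: 20>19, j++
i=5 j=6: 20<25, i++
i=6 j=6: 26>25, j++

intersection = [11]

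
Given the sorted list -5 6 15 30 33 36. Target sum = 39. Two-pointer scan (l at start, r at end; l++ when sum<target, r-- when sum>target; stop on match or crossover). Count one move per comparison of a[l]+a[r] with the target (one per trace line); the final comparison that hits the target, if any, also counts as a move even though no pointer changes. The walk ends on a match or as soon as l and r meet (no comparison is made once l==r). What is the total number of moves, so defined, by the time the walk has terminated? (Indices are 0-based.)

[0,5] -5+36=31 <39 → l++
[1,5] 6+36=42 >39 → r--
[1,4] 6+33=39 → found

3 moves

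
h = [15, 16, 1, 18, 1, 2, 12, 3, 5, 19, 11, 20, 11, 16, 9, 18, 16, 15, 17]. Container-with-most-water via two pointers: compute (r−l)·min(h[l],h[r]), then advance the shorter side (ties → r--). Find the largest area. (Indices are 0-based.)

l=0 r=18: min(15,17)*18=270 best=270 *, l++
l=1 r=18: min(16,17)*17=272 best=272 *, l++
l=2 r=18: min(1,17)*16=16 best=272, l++
l=3 r=18: min(18,17)*15=255 best=272, r--
l=3 r=17: min(18,15)*14=210 best=272, r--
l=3 r=16: min(18,16)*13=208 best=272, r--
l=3 r=15: min(18,18)*12=216 best=272, r--
l=3 r=14: min(18,9)*11=99 best=272, r--
l=3 r=13: min(18,16)*10=160 best=272, r--
l=3 r=12: min(18,11)*9=99 best=272, r--
l=3 r=11: min(18,20)*8=144 best=272, l++
l=4 r=11: min(1,20)*7=7 best=272, l++
l=5 r=11: min(2,20)*6=12 best=272, l++
l=6 r=11: min(12,20)*5=60 best=272, l++
l=7 r=11: min(3,20)*4=12 best=272, l++
l=8 r=11: min(5,20)*3=15 best=272, l++
l=9 r=11: min(19,20)*2=38 best=272, l++
l=10 r=11: min(11,20)*1=11 best=272, l++

max area = 272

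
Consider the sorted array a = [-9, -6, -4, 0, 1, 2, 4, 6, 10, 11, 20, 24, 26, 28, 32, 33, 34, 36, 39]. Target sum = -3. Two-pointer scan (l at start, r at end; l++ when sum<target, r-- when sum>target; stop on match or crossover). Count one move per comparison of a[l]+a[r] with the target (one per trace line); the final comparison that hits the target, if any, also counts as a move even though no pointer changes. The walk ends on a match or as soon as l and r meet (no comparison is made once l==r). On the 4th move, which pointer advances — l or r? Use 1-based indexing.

r

l=1 r=19: -9+39=30 >-3, r--
l=1 r=18: -9+36=27 >-3, r--
l=1 r=17: -9+34=25 >-3, r--
l=1 r=16: -9+33=24 >-3, r--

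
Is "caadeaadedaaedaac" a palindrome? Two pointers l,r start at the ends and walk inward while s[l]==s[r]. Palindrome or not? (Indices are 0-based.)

l=0 r=16: 'c'=='c', l++,r--
l=1 r=15: 'a'=='a', l++,r--
l=2 r=14: 'a'=='a', l++,r--
l=3 r=13: 'd'=='d', l++,r--
l=4 r=12: 'e'=='e', l++,r--
l=5 r=11: 'a'=='a', l++,r--
l=6 r=10: 'a'=='a', l++,r--
l=7 r=9: 'd'=='d', l++,r--

palindrome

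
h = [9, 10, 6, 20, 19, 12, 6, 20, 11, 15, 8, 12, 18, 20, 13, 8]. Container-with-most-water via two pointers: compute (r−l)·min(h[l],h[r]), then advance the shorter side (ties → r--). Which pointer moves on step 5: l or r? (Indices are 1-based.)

l=1 r=16: min(9,8)*15=120 best=120 *, r--
l=1 r=15: min(9,13)*14=126 best=126 *, l++
l=2 r=15: min(10,13)*13=130 best=130 *, l++
l=3 r=15: min(6,13)*12=72 best=130, l++
l=4 r=15: min(20,13)*11=143 best=143 *, r--

r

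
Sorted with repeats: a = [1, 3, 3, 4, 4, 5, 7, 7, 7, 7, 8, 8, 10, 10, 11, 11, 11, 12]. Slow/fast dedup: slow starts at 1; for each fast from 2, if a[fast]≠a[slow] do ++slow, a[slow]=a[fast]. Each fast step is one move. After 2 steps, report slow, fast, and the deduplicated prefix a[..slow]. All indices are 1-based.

slow=2, fast=4, prefix=[1, 3]

slow=1 fast=2: a[fast]=3≠a[slow]=1 write a[2]=3, slow++,fast++
slow=2 fast=3: a[fast]=3=a[slow] dup, fast++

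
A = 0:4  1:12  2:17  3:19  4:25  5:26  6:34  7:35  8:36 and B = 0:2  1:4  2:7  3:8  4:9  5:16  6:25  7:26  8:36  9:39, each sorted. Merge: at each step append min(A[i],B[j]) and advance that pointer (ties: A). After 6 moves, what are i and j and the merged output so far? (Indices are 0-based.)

i=1, j=5, merged so far=[2, 4, 4, 7, 8, 9]

i=0 j=0: A[i]=4>B[j]=2 take 2, j++
i=0 j=1: A[i]=4<=B[j]=4 take 4, i++
i=1 j=1: A[i]=12>B[j]=4 take 4, j++
i=1 j=2: A[i]=12>B[j]=7 take 7, j++
i=1 j=3: A[i]=12>B[j]=8 take 8, j++
i=1 j=4: A[i]=12>B[j]=9 take 9, j++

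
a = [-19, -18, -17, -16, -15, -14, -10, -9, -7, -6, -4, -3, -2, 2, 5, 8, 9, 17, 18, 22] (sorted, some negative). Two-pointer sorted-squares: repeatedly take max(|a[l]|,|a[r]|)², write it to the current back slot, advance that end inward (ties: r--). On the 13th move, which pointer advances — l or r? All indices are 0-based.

r

l=0 r=19: |-19|<=|22| out[19]=484, r--
l=0 r=18: |-19|>|18| out[18]=361, l++
l=1 r=18: |-18|<=|18| out[17]=324, r--
l=1 r=17: |-18|>|17| out[16]=324, l++
l=2 r=17: |-17|<=|17| out[15]=289, r--
l=2 r=16: |-17|>|9| out[14]=289, l++
l=3 r=16: |-16|>|9| out[13]=256, l++
l=4 r=16: |-15|>|9| out[12]=225, l++
l=5 r=16: |-14|>|9| out[11]=196, l++
l=6 r=16: |-10|>|9| out[10]=100, l++
l=7 r=16: |-9|<=|9| out[9]=81, r--
l=7 r=15: |-9|>|8| out[8]=81, l++
l=8 r=15: |-7|<=|8| out[7]=64, r--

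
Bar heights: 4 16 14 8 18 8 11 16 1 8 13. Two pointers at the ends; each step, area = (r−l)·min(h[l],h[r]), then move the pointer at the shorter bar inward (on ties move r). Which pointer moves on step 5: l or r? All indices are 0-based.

r

[0,10] min(4,13)*10=40 best=40 * → l++
[1,10] min(16,13)*9=117 best=117 * → r--
[1,9] min(16,8)*8=64 best=117 → r--
[1,8] min(16,1)*7=7 best=117 → r--
[1,7] min(16,16)*6=96 best=117 → r--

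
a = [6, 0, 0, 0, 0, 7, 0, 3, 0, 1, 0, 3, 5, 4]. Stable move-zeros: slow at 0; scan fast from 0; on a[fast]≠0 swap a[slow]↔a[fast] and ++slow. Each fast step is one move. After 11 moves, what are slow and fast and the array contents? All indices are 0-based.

slow=0 fast=0: a[fast]=6≠0 swap→a[0]=6, slow++,fast++
slow=1 fast=1: a[fast]=0, fast++
slow=1 fast=2: a[fast]=0, fast++
slow=1 fast=3: a[fast]=0, fast++
slow=1 fast=4: a[fast]=0, fast++
slow=1 fast=5: a[fast]=7≠0 swap→a[1]=7, slow++,fast++
slow=2 fast=6: a[fast]=0, fast++
slow=2 fast=7: a[fast]=3≠0 swap→a[2]=3, slow++,fast++
slow=3 fast=8: a[fast]=0, fast++
slow=3 fast=9: a[fast]=1≠0 swap→a[3]=1, slow++,fast++
slow=4 fast=10: a[fast]=0, fast++

slow=4, fast=11, a=[6, 7, 3, 1, 0, 0, 0, 0, 0, 0, 0, 3, 5, 4]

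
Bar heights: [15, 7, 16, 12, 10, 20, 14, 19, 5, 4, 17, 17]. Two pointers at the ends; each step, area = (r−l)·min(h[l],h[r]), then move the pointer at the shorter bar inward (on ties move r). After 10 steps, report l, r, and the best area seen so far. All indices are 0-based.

[0,11] min(15,17)*11=165 best=165 * → l++
[1,11] min(7,17)*10=70 best=165 → l++
[2,11] min(16,17)*9=144 best=165 → l++
[3,11] min(12,17)*8=96 best=165 → l++
[4,11] min(10,17)*7=70 best=165 → l++
[5,11] min(20,17)*6=102 best=165 → r--
[5,10] min(20,17)*5=85 best=165 → r--
[5,9] min(20,4)*4=16 best=165 → r--
[5,8] min(20,5)*3=15 best=165 → r--
[5,7] min(20,19)*2=38 best=165 → r--

l=5, r=6, best area=165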